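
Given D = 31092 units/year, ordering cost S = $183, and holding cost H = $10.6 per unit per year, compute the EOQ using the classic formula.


Formula: EOQ = sqrt(2 * D * S / H)
Numerator: 2 * 31092 * 183 = 11379672
2DS/H = 11379672 / 10.6 = 1073554.0
EOQ = sqrt(1073554.0) = 1036.1 units

1036.1 units


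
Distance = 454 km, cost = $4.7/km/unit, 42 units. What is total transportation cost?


TC = dist * cost * units = 454 * 4.7 * 42 = $89619.60

$89619.60


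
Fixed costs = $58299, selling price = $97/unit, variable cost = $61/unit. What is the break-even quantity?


Formula: BEQ = Fixed Costs / (Price - Variable Cost)
Contribution margin = $97 - $61 = $36/unit
BEQ = ceil($58299 / $36/unit) = ceil(1619.42) = 1620 units

1620 units


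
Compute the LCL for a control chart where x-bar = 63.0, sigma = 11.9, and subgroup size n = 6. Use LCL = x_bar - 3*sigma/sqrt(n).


LCL = 63.0 - 3 * 11.9 / sqrt(6)

48.43


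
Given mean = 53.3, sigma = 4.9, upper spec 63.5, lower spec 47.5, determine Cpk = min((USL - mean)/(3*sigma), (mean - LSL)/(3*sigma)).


Cpu = (63.5 - 53.3) / (3 * 4.9) = 0.69
Cpl = (53.3 - 47.5) / (3 * 4.9) = 0.39
Cpk = min(0.69, 0.39) = 0.39

0.39


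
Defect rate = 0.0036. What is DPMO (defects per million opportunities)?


DPMO = defect_rate * 1000000 = 0.0036 * 1000000

3600


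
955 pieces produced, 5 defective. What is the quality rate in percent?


Formula: Quality Rate = Good Pieces / Total Pieces * 100
Good pieces = 955 - 5 = 950
QR = 950 / 955 * 100 = 99.5%

99.5%


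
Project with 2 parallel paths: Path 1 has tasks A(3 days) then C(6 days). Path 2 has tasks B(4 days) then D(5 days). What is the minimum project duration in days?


Path 1 = 3 + 6 = 9 days
Path 2 = 4 + 5 = 9 days
Duration = max(9, 9) = 9 days

9 days


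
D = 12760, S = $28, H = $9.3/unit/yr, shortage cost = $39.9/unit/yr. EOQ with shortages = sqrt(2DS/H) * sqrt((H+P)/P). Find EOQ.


Formula: EOQ* = sqrt(2DS/H) * sqrt((H+P)/P)
Base EOQ = sqrt(2*12760*28/9.3) = 277.19 units
Correction = sqrt((9.3+39.9)/39.9) = 1.11044
EOQ* = 277.19 * 1.11044 = 307.8 units

307.8 units


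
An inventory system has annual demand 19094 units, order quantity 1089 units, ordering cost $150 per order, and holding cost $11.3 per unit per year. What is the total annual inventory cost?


TC = 19094/1089 * 150 + 1089/2 * 11.3

$8782.88


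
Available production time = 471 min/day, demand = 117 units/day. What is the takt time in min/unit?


Formula: Takt Time = Available Production Time / Customer Demand
Takt = 471 min/day / 117 units/day
Takt = 4.03 min/unit

4.03 min/unit


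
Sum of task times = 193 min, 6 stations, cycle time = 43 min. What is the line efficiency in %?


Formula: Efficiency = Sum of Task Times / (N_stations * CT) * 100
Total station capacity = 6 stations * 43 min = 258 min
Efficiency = 193 / 258 * 100 = 74.8%

74.8%


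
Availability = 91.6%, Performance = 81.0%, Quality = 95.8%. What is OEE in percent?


Formula: OEE = Availability * Performance * Quality / 10000
A * P = 91.6% * 81.0% / 100 = 74.2%
OEE = 74.2% * 95.8% / 100 = 71.1%

71.1%


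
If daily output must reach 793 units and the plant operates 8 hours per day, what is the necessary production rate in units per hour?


Formula: Production Rate = Daily Demand / Available Hours
Rate = 793 units/day / 8 hours/day
Rate = 99.1 units/hour

99.1 units/hour


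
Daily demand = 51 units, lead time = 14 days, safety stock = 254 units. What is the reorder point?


Formula: ROP = (Daily Demand * Lead Time) + Safety Stock
Demand during lead time = 51 * 14 = 714 units
ROP = 714 + 254 = 968 units

968 units


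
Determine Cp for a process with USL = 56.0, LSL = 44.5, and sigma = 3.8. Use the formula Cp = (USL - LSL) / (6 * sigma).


Cp = (56.0 - 44.5) / (6 * 3.8)

0.5


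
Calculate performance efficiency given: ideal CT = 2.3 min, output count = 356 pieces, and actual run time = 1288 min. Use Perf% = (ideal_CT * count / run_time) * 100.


Formula: Performance = (Ideal CT * Total Count) / Run Time * 100
Ideal output time = 2.3 * 356 = 818.8 min
Performance = 818.8 / 1288 * 100 = 63.6%

63.6%


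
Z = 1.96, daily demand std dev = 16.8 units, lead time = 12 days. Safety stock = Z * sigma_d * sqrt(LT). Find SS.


Formula: SS = z * sigma_d * sqrt(LT)
sqrt(LT) = sqrt(12) = 3.4641
SS = 1.96 * 16.8 * 3.4641
SS = 114.1 units

114.1 units


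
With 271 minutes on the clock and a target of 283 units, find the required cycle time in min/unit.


Formula: CT = Available Time / Number of Units
CT = 271 min / 283 units
CT = 0.96 min/unit

0.96 min/unit


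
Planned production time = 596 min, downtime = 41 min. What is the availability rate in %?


Formula: Availability = (Planned Time - Downtime) / Planned Time * 100
Uptime = 596 - 41 = 555 min
Availability = 555 / 596 * 100 = 93.1%

93.1%


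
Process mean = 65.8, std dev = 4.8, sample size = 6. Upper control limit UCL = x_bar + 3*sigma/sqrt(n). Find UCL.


UCL = 65.8 + 3 * 4.8 / sqrt(6)

71.68


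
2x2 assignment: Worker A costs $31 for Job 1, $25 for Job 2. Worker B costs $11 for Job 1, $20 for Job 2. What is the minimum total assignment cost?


Option 1: A->1 + B->2 = $31 + $20 = $51
Option 2: A->2 + B->1 = $25 + $11 = $36
Min cost = min($51, $36) = $36

$36


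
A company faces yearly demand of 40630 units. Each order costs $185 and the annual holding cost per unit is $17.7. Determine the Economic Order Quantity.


Formula: EOQ = sqrt(2 * D * S / H)
Numerator: 2 * 40630 * 185 = 15033100
2DS/H = 15033100 / 17.7 = 849327.7
EOQ = sqrt(849327.7) = 921.6 units

921.6 units


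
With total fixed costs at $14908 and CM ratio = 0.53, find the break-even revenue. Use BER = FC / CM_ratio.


Formula: BER = Fixed Costs / Contribution Margin Ratio
BER = $14908 / 0.53
BER = $28128.30 (to the nearest cent)

$28128.30


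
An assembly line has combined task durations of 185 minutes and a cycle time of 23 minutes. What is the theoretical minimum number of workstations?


Formula: N_min = ceil(Sum of Task Times / Cycle Time)
N_min = ceil(185 min / 23 min) = ceil(8.0435)
N_min = 9 stations

9


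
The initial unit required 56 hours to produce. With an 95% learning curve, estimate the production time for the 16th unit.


Formula: T_n = T_1 * (learning_rate)^(log2(n)) where learning_rate = rate/100
Doublings = log2(16) = 4
T_n = 56 * 0.95^4
T_n = 56 * 0.8145 = 45.6 hours

45.6 hours


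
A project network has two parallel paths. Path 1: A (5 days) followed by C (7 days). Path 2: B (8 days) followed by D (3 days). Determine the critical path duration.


Path 1 = 5 + 7 = 12 days
Path 2 = 8 + 3 = 11 days
Duration = max(12, 11) = 12 days

12 days


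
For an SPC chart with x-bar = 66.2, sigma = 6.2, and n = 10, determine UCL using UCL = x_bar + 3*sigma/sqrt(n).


UCL = 66.2 + 3 * 6.2 / sqrt(10)

72.08


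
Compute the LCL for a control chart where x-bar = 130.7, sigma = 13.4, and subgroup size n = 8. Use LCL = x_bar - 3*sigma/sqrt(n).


LCL = 130.7 - 3 * 13.4 / sqrt(8)

116.49


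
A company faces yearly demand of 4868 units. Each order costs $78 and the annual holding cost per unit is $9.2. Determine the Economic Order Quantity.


Formula: EOQ = sqrt(2 * D * S / H)
Numerator: 2 * 4868 * 78 = 759408
2DS/H = 759408 / 9.2 = 82544.3
EOQ = sqrt(82544.3) = 287.3 units

287.3 units


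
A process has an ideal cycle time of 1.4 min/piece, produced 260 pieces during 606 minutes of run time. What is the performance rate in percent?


Formula: Performance = (Ideal CT * Total Count) / Run Time * 100
Ideal output time = 1.4 * 260 = 364.0 min
Performance = 364.0 / 606 * 100 = 60.1%

60.1%


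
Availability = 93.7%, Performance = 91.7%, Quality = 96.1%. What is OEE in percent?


Formula: OEE = Availability * Performance * Quality / 10000
A * P = 93.7% * 91.7% / 100 = 85.92%
OEE = 85.92% * 96.1% / 100 = 82.6%

82.6%


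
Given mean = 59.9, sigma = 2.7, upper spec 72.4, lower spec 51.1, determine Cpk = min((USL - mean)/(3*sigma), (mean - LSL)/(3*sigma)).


Cpu = (72.4 - 59.9) / (3 * 2.7) = 1.54
Cpl = (59.9 - 51.1) / (3 * 2.7) = 1.09
Cpk = min(1.54, 1.09) = 1.09

1.09


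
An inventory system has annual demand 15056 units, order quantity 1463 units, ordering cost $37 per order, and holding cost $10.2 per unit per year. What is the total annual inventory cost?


TC = 15056/1463 * 37 + 1463/2 * 10.2

$7842.07


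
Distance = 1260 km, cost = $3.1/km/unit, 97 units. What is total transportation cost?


TC = dist * cost * units = 1260 * 3.1 * 97 = $378882.00

$378882.00


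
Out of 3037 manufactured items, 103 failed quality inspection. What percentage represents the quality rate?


Formula: Quality Rate = Good Pieces / Total Pieces * 100
Good pieces = 3037 - 103 = 2934
QR = 2934 / 3037 * 100 = 96.6%

96.6%


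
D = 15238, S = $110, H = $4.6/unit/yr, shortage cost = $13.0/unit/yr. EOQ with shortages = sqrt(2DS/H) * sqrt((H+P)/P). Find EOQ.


Formula: EOQ* = sqrt(2DS/H) * sqrt((H+P)/P)
Base EOQ = sqrt(2*15238*110/4.6) = 853.68 units
Correction = sqrt((4.6+13.0)/13.0) = 1.16355
EOQ* = 853.68 * 1.16355 = 993.3 units

993.3 units


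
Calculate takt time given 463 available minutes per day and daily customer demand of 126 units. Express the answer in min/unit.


Formula: Takt Time = Available Production Time / Customer Demand
Takt = 463 min/day / 126 units/day
Takt = 3.67 min/unit

3.67 min/unit


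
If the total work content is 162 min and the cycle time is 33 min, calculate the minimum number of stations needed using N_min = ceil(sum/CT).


Formula: N_min = ceil(Sum of Task Times / Cycle Time)
N_min = ceil(162 min / 33 min) = ceil(4.9091)
N_min = 5 stations

5


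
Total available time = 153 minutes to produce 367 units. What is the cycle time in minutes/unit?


Formula: CT = Available Time / Number of Units
CT = 153 min / 367 units
CT = 0.42 min/unit

0.42 min/unit


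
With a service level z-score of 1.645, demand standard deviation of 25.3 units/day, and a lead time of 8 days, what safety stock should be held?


Formula: SS = z * sigma_d * sqrt(LT)
sqrt(LT) = sqrt(8) = 2.8284
SS = 1.645 * 25.3 * 2.8284
SS = 117.7 units

117.7 units


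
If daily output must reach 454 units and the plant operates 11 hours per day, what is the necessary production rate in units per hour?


Formula: Production Rate = Daily Demand / Available Hours
Rate = 454 units/day / 11 hours/day
Rate = 41.3 units/hour

41.3 units/hour


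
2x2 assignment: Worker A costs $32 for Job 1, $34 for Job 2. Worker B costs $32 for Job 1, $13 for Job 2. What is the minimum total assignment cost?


Option 1: A->1 + B->2 = $32 + $13 = $45
Option 2: A->2 + B->1 = $34 + $32 = $66
Min cost = min($45, $66) = $45

$45


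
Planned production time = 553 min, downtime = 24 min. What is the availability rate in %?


Formula: Availability = (Planned Time - Downtime) / Planned Time * 100
Uptime = 553 - 24 = 529 min
Availability = 529 / 553 * 100 = 95.7%

95.7%


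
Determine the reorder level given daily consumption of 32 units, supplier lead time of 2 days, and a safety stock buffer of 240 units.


Formula: ROP = (Daily Demand * Lead Time) + Safety Stock
Demand during lead time = 32 * 2 = 64 units
ROP = 64 + 240 = 304 units

304 units


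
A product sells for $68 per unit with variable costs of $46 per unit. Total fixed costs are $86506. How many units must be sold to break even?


Formula: BEQ = Fixed Costs / (Price - Variable Cost)
Contribution margin = $68 - $46 = $22/unit
BEQ = ceil($86506 / $22/unit) = ceil(3932.09) = 3933 units

3933 units


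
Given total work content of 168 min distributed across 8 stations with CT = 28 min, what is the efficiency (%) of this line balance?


Formula: Efficiency = Sum of Task Times / (N_stations * CT) * 100
Total station capacity = 8 stations * 28 min = 224 min
Efficiency = 168 / 224 * 100 = 75.0%

75.0%


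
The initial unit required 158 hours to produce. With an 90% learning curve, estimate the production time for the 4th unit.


Formula: T_n = T_1 * (learning_rate)^(log2(n)) where learning_rate = rate/100
Doublings = log2(4) = 2
T_n = 158 * 0.9^2
T_n = 158 * 0.81 = 128.0 hours

128.0 hours


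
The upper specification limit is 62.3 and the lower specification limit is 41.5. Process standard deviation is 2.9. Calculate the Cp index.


Cp = (62.3 - 41.5) / (6 * 2.9)

1.2


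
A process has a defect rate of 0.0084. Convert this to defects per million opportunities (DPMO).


DPMO = defect_rate * 1000000 = 0.0084 * 1000000

8400


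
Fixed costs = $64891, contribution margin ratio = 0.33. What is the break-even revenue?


Formula: BER = Fixed Costs / Contribution Margin Ratio
BER = $64891 / 0.33
BER = $196639.39 (to the nearest cent)

$196639.39


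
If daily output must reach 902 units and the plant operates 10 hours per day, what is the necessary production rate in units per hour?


Formula: Production Rate = Daily Demand / Available Hours
Rate = 902 units/day / 10 hours/day
Rate = 90.2 units/hour

90.2 units/hour


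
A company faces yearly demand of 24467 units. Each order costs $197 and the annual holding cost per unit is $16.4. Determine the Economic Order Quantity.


Formula: EOQ = sqrt(2 * D * S / H)
Numerator: 2 * 24467 * 197 = 9639998
2DS/H = 9639998 / 16.4 = 587804.8
EOQ = sqrt(587804.8) = 766.7 units

766.7 units


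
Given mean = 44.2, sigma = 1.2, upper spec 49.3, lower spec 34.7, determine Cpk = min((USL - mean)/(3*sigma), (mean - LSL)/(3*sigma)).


Cpu = (49.3 - 44.2) / (3 * 1.2) = 1.42
Cpl = (44.2 - 34.7) / (3 * 1.2) = 2.64
Cpk = min(1.42, 2.64) = 1.42

1.42


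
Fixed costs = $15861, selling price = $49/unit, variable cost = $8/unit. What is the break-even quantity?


Formula: BEQ = Fixed Costs / (Price - Variable Cost)
Contribution margin = $49 - $8 = $41/unit
BEQ = ceil($15861 / $41/unit) = ceil(386.85) = 387 units

387 units


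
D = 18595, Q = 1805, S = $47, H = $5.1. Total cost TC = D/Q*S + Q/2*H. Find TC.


TC = 18595/1805 * 47 + 1805/2 * 5.1

$5086.94


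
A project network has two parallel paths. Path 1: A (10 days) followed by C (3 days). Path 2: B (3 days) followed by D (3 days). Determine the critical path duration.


Path 1 = 10 + 3 = 13 days
Path 2 = 3 + 3 = 6 days
Duration = max(13, 6) = 13 days

13 days


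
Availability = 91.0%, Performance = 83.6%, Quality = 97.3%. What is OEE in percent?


Formula: OEE = Availability * Performance * Quality / 10000
A * P = 91.0% * 83.6% / 100 = 76.08%
OEE = 76.08% * 97.3% / 100 = 74.0%

74.0%


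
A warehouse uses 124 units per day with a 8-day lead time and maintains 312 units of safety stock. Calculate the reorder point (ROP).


Formula: ROP = (Daily Demand * Lead Time) + Safety Stock
Demand during lead time = 124 * 8 = 992 units
ROP = 992 + 312 = 1304 units

1304 units


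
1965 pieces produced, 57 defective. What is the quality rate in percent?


Formula: Quality Rate = Good Pieces / Total Pieces * 100
Good pieces = 1965 - 57 = 1908
QR = 1908 / 1965 * 100 = 97.1%

97.1%


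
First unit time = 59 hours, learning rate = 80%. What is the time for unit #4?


Formula: T_n = T_1 * (learning_rate)^(log2(n)) where learning_rate = rate/100
Doublings = log2(4) = 2
T_n = 59 * 0.8^2
T_n = 59 * 0.64 = 37.8 hours

37.8 hours


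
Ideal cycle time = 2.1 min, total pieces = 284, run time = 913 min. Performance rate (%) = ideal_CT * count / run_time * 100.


Formula: Performance = (Ideal CT * Total Count) / Run Time * 100
Ideal output time = 2.1 * 284 = 596.4 min
Performance = 596.4 / 913 * 100 = 65.3%

65.3%


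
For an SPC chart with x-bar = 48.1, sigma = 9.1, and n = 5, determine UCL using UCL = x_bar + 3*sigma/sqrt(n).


UCL = 48.1 + 3 * 9.1 / sqrt(5)

60.31


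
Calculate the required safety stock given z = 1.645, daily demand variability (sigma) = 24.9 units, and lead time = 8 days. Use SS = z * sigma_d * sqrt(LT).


Formula: SS = z * sigma_d * sqrt(LT)
sqrt(LT) = sqrt(8) = 2.8284
SS = 1.645 * 24.9 * 2.8284
SS = 115.9 units

115.9 units


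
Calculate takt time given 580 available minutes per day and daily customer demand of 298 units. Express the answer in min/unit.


Formula: Takt Time = Available Production Time / Customer Demand
Takt = 580 min/day / 298 units/day
Takt = 1.95 min/unit

1.95 min/unit


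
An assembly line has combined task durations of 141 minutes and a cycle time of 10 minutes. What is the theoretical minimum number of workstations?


Formula: N_min = ceil(Sum of Task Times / Cycle Time)
N_min = ceil(141 min / 10 min) = ceil(14.1)
N_min = 15 stations

15


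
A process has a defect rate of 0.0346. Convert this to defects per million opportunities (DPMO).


DPMO = defect_rate * 1000000 = 0.0346 * 1000000

34600


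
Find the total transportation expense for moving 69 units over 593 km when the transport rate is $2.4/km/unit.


TC = dist * cost * units = 593 * 2.4 * 69 = $98200.80

$98200.80


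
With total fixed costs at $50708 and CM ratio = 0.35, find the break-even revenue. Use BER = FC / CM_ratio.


Formula: BER = Fixed Costs / Contribution Margin Ratio
BER = $50708 / 0.35
BER = $144880.00 (to the nearest cent)

$144880.00


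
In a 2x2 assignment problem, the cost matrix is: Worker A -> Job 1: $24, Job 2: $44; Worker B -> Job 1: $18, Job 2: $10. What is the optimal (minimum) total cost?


Option 1: A->1 + B->2 = $24 + $10 = $34
Option 2: A->2 + B->1 = $44 + $18 = $62
Min cost = min($34, $62) = $34

$34


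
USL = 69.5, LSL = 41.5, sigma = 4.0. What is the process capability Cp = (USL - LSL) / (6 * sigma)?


Cp = (69.5 - 41.5) / (6 * 4.0)

1.17


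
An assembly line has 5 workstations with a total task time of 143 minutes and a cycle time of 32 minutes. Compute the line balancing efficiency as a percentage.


Formula: Efficiency = Sum of Task Times / (N_stations * CT) * 100
Total station capacity = 5 stations * 32 min = 160 min
Efficiency = 143 / 160 * 100 = 89.4%

89.4%


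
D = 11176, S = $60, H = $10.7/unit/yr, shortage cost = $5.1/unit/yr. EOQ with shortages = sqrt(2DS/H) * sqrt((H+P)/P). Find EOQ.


Formula: EOQ* = sqrt(2DS/H) * sqrt((H+P)/P)
Base EOQ = sqrt(2*11176*60/10.7) = 354.03 units
Correction = sqrt((10.7+5.1)/5.1) = 1.76012
EOQ* = 354.03 * 1.76012 = 623.1 units

623.1 units


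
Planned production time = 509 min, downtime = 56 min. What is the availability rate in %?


Formula: Availability = (Planned Time - Downtime) / Planned Time * 100
Uptime = 509 - 56 = 453 min
Availability = 453 / 509 * 100 = 89.0%

89.0%


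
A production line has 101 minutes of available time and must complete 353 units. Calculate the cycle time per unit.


Formula: CT = Available Time / Number of Units
CT = 101 min / 353 units
CT = 0.29 min/unit

0.29 min/unit


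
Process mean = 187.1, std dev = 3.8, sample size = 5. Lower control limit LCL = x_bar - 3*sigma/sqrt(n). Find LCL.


LCL = 187.1 - 3 * 3.8 / sqrt(5)

182.0


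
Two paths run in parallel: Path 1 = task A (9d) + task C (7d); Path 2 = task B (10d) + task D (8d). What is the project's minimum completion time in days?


Path 1 = 9 + 7 = 16 days
Path 2 = 10 + 8 = 18 days
Duration = max(16, 18) = 18 days

18 days


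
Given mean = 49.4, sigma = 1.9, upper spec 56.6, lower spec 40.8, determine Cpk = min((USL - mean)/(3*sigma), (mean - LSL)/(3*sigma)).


Cpu = (56.6 - 49.4) / (3 * 1.9) = 1.26
Cpl = (49.4 - 40.8) / (3 * 1.9) = 1.51
Cpk = min(1.26, 1.51) = 1.26

1.26


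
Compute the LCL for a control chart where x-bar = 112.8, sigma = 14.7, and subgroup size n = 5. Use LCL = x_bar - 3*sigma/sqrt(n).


LCL = 112.8 - 3 * 14.7 / sqrt(5)

93.08


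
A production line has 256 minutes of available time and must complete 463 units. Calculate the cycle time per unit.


Formula: CT = Available Time / Number of Units
CT = 256 min / 463 units
CT = 0.55 min/unit

0.55 min/unit


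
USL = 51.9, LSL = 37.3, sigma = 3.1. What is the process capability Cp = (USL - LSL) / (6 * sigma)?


Cp = (51.9 - 37.3) / (6 * 3.1)

0.78


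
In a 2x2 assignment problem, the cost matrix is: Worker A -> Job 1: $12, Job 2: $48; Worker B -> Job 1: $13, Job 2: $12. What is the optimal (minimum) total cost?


Option 1: A->1 + B->2 = $12 + $12 = $24
Option 2: A->2 + B->1 = $48 + $13 = $61
Min cost = min($24, $61) = $24

$24


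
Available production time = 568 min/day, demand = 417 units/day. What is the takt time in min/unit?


Formula: Takt Time = Available Production Time / Customer Demand
Takt = 568 min/day / 417 units/day
Takt = 1.36 min/unit

1.36 min/unit


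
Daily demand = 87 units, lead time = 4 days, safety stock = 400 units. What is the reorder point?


Formula: ROP = (Daily Demand * Lead Time) + Safety Stock
Demand during lead time = 87 * 4 = 348 units
ROP = 348 + 400 = 748 units

748 units


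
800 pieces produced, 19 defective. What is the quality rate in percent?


Formula: Quality Rate = Good Pieces / Total Pieces * 100
Good pieces = 800 - 19 = 781
QR = 781 / 800 * 100 = 97.6%

97.6%


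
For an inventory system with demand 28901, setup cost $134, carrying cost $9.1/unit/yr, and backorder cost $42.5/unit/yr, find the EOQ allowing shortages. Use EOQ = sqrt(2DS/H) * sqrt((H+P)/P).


Formula: EOQ* = sqrt(2DS/H) * sqrt((H+P)/P)
Base EOQ = sqrt(2*28901*134/9.1) = 922.58 units
Correction = sqrt((9.1+42.5)/42.5) = 1.10187
EOQ* = 922.58 * 1.10187 = 1016.6 units

1016.6 units


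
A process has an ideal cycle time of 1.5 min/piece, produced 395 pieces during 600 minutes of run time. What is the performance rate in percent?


Formula: Performance = (Ideal CT * Total Count) / Run Time * 100
Ideal output time = 1.5 * 395 = 592.5 min
Performance = 592.5 / 600 * 100 = 98.8%

98.8%


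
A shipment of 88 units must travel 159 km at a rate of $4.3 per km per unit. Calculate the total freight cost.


TC = dist * cost * units = 159 * 4.3 * 88 = $60165.60

$60165.60


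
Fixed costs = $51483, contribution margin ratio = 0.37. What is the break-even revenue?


Formula: BER = Fixed Costs / Contribution Margin Ratio
BER = $51483 / 0.37
BER = $139143.24 (to the nearest cent)

$139143.24


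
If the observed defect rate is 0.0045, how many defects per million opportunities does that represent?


DPMO = defect_rate * 1000000 = 0.0045 * 1000000

4500


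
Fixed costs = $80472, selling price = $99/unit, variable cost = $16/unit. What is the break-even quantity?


Formula: BEQ = Fixed Costs / (Price - Variable Cost)
Contribution margin = $99 - $16 = $83/unit
BEQ = ceil($80472 / $83/unit) = ceil(969.54) = 970 units

970 units


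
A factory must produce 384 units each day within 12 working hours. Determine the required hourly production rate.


Formula: Production Rate = Daily Demand / Available Hours
Rate = 384 units/day / 12 hours/day
Rate = 32.0 units/hour

32.0 units/hour


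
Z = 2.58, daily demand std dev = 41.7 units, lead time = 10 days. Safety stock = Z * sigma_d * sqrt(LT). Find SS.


Formula: SS = z * sigma_d * sqrt(LT)
sqrt(LT) = sqrt(10) = 3.1623
SS = 2.58 * 41.7 * 3.1623
SS = 340.2 units

340.2 units


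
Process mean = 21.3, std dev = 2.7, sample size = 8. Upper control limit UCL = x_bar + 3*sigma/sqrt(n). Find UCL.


UCL = 21.3 + 3 * 2.7 / sqrt(8)

24.16


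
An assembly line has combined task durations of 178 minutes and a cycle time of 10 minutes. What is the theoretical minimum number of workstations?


Formula: N_min = ceil(Sum of Task Times / Cycle Time)
N_min = ceil(178 min / 10 min) = ceil(17.8)
N_min = 18 stations

18


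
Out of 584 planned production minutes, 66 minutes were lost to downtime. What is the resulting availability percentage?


Formula: Availability = (Planned Time - Downtime) / Planned Time * 100
Uptime = 584 - 66 = 518 min
Availability = 518 / 584 * 100 = 88.7%

88.7%


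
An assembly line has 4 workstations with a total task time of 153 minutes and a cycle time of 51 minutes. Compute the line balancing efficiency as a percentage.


Formula: Efficiency = Sum of Task Times / (N_stations * CT) * 100
Total station capacity = 4 stations * 51 min = 204 min
Efficiency = 153 / 204 * 100 = 75.0%

75.0%


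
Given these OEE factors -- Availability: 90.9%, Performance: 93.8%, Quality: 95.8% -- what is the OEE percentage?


Formula: OEE = Availability * Performance * Quality / 10000
A * P = 90.9% * 93.8% / 100 = 85.26%
OEE = 85.26% * 95.8% / 100 = 81.7%

81.7%


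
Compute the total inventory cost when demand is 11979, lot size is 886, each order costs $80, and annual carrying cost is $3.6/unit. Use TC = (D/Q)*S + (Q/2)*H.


TC = 11979/886 * 80 + 886/2 * 3.6

$2676.43


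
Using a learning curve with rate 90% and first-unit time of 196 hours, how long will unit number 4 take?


Formula: T_n = T_1 * (learning_rate)^(log2(n)) where learning_rate = rate/100
Doublings = log2(4) = 2
T_n = 196 * 0.9^2
T_n = 196 * 0.81 = 158.8 hours

158.8 hours


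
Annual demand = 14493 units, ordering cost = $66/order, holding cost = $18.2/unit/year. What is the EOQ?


Formula: EOQ = sqrt(2 * D * S / H)
Numerator: 2 * 14493 * 66 = 1913076
2DS/H = 1913076 / 18.2 = 105114.1
EOQ = sqrt(105114.1) = 324.2 units

324.2 units


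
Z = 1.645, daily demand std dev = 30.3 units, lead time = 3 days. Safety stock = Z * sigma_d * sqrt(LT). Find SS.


Formula: SS = z * sigma_d * sqrt(LT)
sqrt(LT) = sqrt(3) = 1.7321
SS = 1.645 * 30.3 * 1.7321
SS = 86.3 units

86.3 units


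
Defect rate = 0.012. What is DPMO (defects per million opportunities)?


DPMO = defect_rate * 1000000 = 0.012 * 1000000

12000


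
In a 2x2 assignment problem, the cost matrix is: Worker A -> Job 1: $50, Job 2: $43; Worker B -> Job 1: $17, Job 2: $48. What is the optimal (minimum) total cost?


Option 1: A->1 + B->2 = $50 + $48 = $98
Option 2: A->2 + B->1 = $43 + $17 = $60
Min cost = min($98, $60) = $60

$60


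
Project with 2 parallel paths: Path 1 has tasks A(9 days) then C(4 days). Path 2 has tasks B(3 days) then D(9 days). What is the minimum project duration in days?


Path 1 = 9 + 4 = 13 days
Path 2 = 3 + 9 = 12 days
Duration = max(13, 12) = 13 days

13 days


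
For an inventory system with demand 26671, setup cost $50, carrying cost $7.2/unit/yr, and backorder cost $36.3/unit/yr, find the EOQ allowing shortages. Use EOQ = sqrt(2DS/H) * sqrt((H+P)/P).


Formula: EOQ* = sqrt(2DS/H) * sqrt((H+P)/P)
Base EOQ = sqrt(2*26671*50/7.2) = 608.63 units
Correction = sqrt((7.2+36.3)/36.3) = 1.09469
EOQ* = 608.63 * 1.09469 = 666.3 units

666.3 units


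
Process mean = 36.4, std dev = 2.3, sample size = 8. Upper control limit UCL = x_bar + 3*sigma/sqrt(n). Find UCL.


UCL = 36.4 + 3 * 2.3 / sqrt(8)

38.84


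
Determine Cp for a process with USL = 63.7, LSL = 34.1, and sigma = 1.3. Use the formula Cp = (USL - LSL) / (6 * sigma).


Cp = (63.7 - 34.1) / (6 * 1.3)

3.79


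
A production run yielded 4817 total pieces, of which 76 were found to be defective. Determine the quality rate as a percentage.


Formula: Quality Rate = Good Pieces / Total Pieces * 100
Good pieces = 4817 - 76 = 4741
QR = 4741 / 4817 * 100 = 98.4%

98.4%


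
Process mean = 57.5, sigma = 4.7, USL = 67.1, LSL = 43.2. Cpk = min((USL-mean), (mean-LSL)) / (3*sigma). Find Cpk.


Cpu = (67.1 - 57.5) / (3 * 4.7) = 0.68
Cpl = (57.5 - 43.2) / (3 * 4.7) = 1.01
Cpk = min(0.68, 1.01) = 0.68

0.68


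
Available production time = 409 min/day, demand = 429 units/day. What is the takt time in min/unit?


Formula: Takt Time = Available Production Time / Customer Demand
Takt = 409 min/day / 429 units/day
Takt = 0.95 min/unit

0.95 min/unit


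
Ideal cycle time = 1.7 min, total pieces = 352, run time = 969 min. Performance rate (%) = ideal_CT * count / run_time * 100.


Formula: Performance = (Ideal CT * Total Count) / Run Time * 100
Ideal output time = 1.7 * 352 = 598.4 min
Performance = 598.4 / 969 * 100 = 61.8%

61.8%


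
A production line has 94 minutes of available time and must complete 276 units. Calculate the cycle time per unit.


Formula: CT = Available Time / Number of Units
CT = 94 min / 276 units
CT = 0.34 min/unit

0.34 min/unit


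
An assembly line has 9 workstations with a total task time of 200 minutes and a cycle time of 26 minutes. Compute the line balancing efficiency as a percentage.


Formula: Efficiency = Sum of Task Times / (N_stations * CT) * 100
Total station capacity = 9 stations * 26 min = 234 min
Efficiency = 200 / 234 * 100 = 85.5%

85.5%


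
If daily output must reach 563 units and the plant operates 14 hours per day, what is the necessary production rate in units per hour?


Formula: Production Rate = Daily Demand / Available Hours
Rate = 563 units/day / 14 hours/day
Rate = 40.2 units/hour

40.2 units/hour


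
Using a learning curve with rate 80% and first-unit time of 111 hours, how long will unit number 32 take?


Formula: T_n = T_1 * (learning_rate)^(log2(n)) where learning_rate = rate/100
Doublings = log2(32) = 5
T_n = 111 * 0.8^5
T_n = 111 * 0.3277 = 36.4 hours

36.4 hours


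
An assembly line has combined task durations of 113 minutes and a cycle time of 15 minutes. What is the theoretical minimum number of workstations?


Formula: N_min = ceil(Sum of Task Times / Cycle Time)
N_min = ceil(113 min / 15 min) = ceil(7.5333)
N_min = 8 stations

8


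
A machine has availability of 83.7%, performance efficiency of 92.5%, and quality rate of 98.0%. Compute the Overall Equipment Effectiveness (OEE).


Formula: OEE = Availability * Performance * Quality / 10000
A * P = 83.7% * 92.5% / 100 = 77.42%
OEE = 77.42% * 98.0% / 100 = 75.9%

75.9%


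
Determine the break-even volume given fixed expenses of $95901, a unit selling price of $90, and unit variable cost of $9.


Formula: BEQ = Fixed Costs / (Price - Variable Cost)
Contribution margin = $90 - $9 = $81/unit
BEQ = ceil($95901 / $81/unit) = ceil(1183.96) = 1184 units

1184 units


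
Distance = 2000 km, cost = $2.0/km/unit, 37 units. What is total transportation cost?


TC = dist * cost * units = 2000 * 2.0 * 37 = $148000.00

$148000.00


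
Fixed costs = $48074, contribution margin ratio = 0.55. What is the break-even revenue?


Formula: BER = Fixed Costs / Contribution Margin Ratio
BER = $48074 / 0.55
BER = $87407.27 (to the nearest cent)

$87407.27


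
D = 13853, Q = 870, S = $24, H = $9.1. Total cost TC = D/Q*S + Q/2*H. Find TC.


TC = 13853/870 * 24 + 870/2 * 9.1

$4340.65


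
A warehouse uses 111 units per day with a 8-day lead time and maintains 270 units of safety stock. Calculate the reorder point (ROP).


Formula: ROP = (Daily Demand * Lead Time) + Safety Stock
Demand during lead time = 111 * 8 = 888 units
ROP = 888 + 270 = 1158 units

1158 units


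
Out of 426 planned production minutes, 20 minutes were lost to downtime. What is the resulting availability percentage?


Formula: Availability = (Planned Time - Downtime) / Planned Time * 100
Uptime = 426 - 20 = 406 min
Availability = 406 / 426 * 100 = 95.3%

95.3%


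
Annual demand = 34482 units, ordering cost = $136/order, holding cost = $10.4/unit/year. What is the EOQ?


Formula: EOQ = sqrt(2 * D * S / H)
Numerator: 2 * 34482 * 136 = 9379104
2DS/H = 9379104 / 10.4 = 901836.9
EOQ = sqrt(901836.9) = 949.7 units

949.7 units


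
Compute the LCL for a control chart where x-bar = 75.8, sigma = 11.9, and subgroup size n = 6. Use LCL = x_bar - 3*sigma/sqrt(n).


LCL = 75.8 - 3 * 11.9 / sqrt(6)

61.23


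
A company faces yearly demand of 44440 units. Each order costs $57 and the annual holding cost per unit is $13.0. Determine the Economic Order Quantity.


Formula: EOQ = sqrt(2 * D * S / H)
Numerator: 2 * 44440 * 57 = 5066160
2DS/H = 5066160 / 13.0 = 389704.6
EOQ = sqrt(389704.6) = 624.3 units

624.3 units


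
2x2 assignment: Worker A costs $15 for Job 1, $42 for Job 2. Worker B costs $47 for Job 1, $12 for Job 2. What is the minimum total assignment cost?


Option 1: A->1 + B->2 = $15 + $12 = $27
Option 2: A->2 + B->1 = $42 + $47 = $89
Min cost = min($27, $89) = $27

$27


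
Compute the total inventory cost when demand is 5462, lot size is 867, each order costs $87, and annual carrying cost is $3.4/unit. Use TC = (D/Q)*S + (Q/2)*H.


TC = 5462/867 * 87 + 867/2 * 3.4

$2021.99


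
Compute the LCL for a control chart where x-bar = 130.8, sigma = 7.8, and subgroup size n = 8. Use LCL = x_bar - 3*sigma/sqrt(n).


LCL = 130.8 - 3 * 7.8 / sqrt(8)

122.53


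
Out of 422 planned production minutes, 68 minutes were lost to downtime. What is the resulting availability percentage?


Formula: Availability = (Planned Time - Downtime) / Planned Time * 100
Uptime = 422 - 68 = 354 min
Availability = 354 / 422 * 100 = 83.9%

83.9%


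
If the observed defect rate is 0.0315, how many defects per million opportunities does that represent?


DPMO = defect_rate * 1000000 = 0.0315 * 1000000

31500


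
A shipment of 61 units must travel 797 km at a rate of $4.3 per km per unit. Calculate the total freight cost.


TC = dist * cost * units = 797 * 4.3 * 61 = $209053.10

$209053.10


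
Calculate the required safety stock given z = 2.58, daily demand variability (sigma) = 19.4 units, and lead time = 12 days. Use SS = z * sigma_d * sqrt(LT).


Formula: SS = z * sigma_d * sqrt(LT)
sqrt(LT) = sqrt(12) = 3.4641
SS = 2.58 * 19.4 * 3.4641
SS = 173.4 units

173.4 units


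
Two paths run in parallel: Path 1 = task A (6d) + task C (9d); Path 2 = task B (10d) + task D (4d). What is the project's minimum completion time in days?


Path 1 = 6 + 9 = 15 days
Path 2 = 10 + 4 = 14 days
Duration = max(15, 14) = 15 days

15 days


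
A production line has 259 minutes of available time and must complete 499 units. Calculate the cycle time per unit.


Formula: CT = Available Time / Number of Units
CT = 259 min / 499 units
CT = 0.52 min/unit

0.52 min/unit


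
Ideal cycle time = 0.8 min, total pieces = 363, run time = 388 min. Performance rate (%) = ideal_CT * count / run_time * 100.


Formula: Performance = (Ideal CT * Total Count) / Run Time * 100
Ideal output time = 0.8 * 363 = 290.4 min
Performance = 290.4 / 388 * 100 = 74.8%

74.8%


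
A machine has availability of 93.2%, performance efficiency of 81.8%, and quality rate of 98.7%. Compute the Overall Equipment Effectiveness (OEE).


Formula: OEE = Availability * Performance * Quality / 10000
A * P = 93.2% * 81.8% / 100 = 76.24%
OEE = 76.24% * 98.7% / 100 = 75.2%

75.2%


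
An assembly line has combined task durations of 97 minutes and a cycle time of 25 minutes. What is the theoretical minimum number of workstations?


Formula: N_min = ceil(Sum of Task Times / Cycle Time)
N_min = ceil(97 min / 25 min) = ceil(3.88)
N_min = 4 stations

4


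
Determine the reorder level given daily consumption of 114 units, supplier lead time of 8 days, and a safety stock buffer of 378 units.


Formula: ROP = (Daily Demand * Lead Time) + Safety Stock
Demand during lead time = 114 * 8 = 912 units
ROP = 912 + 378 = 1290 units

1290 units


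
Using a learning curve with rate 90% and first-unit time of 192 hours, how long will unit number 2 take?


Formula: T_n = T_1 * (learning_rate)^(log2(n)) where learning_rate = rate/100
Doublings = log2(2) = 1
T_n = 192 * 0.9^1
T_n = 192 * 0.9 = 172.8 hours

172.8 hours


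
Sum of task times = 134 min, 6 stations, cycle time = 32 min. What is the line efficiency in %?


Formula: Efficiency = Sum of Task Times / (N_stations * CT) * 100
Total station capacity = 6 stations * 32 min = 192 min
Efficiency = 134 / 192 * 100 = 69.8%

69.8%


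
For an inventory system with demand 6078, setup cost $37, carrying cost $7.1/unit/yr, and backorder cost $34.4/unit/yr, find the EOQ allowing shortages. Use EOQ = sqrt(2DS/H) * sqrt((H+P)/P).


Formula: EOQ* = sqrt(2DS/H) * sqrt((H+P)/P)
Base EOQ = sqrt(2*6078*37/7.1) = 251.69 units
Correction = sqrt((7.1+34.4)/34.4) = 1.09836
EOQ* = 251.69 * 1.09836 = 276.4 units

276.4 units


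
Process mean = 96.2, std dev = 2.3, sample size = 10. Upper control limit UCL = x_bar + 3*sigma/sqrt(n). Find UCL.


UCL = 96.2 + 3 * 2.3 / sqrt(10)

98.38


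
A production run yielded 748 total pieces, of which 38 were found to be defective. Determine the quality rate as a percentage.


Formula: Quality Rate = Good Pieces / Total Pieces * 100
Good pieces = 748 - 38 = 710
QR = 710 / 748 * 100 = 94.9%

94.9%


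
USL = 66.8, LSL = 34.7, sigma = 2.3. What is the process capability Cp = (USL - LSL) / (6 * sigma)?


Cp = (66.8 - 34.7) / (6 * 2.3)

2.33


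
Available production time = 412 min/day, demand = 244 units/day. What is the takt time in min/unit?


Formula: Takt Time = Available Production Time / Customer Demand
Takt = 412 min/day / 244 units/day
Takt = 1.69 min/unit

1.69 min/unit


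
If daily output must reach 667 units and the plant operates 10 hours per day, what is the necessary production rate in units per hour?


Formula: Production Rate = Daily Demand / Available Hours
Rate = 667 units/day / 10 hours/day
Rate = 66.7 units/hour

66.7 units/hour


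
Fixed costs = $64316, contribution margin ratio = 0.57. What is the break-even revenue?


Formula: BER = Fixed Costs / Contribution Margin Ratio
BER = $64316 / 0.57
BER = $112835.09 (to the nearest cent)

$112835.09


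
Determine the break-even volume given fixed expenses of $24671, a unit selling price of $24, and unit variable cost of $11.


Formula: BEQ = Fixed Costs / (Price - Variable Cost)
Contribution margin = $24 - $11 = $13/unit
BEQ = ceil($24671 / $13/unit) = ceil(1897.77) = 1898 units

1898 units


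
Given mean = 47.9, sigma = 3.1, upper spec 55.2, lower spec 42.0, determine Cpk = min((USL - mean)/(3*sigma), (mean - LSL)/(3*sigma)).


Cpu = (55.2 - 47.9) / (3 * 3.1) = 0.78
Cpl = (47.9 - 42.0) / (3 * 3.1) = 0.63
Cpk = min(0.78, 0.63) = 0.63

0.63


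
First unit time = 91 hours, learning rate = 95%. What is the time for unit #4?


Formula: T_n = T_1 * (learning_rate)^(log2(n)) where learning_rate = rate/100
Doublings = log2(4) = 2
T_n = 91 * 0.95^2
T_n = 91 * 0.9025 = 82.1 hours

82.1 hours


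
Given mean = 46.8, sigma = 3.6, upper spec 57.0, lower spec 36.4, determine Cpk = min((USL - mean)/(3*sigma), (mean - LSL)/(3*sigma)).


Cpu = (57.0 - 46.8) / (3 * 3.6) = 0.94
Cpl = (46.8 - 36.4) / (3 * 3.6) = 0.96
Cpk = min(0.94, 0.96) = 0.94

0.94


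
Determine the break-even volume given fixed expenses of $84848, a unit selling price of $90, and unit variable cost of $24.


Formula: BEQ = Fixed Costs / (Price - Variable Cost)
Contribution margin = $90 - $24 = $66/unit
BEQ = ceil($84848 / $66/unit) = ceil(1285.58) = 1286 units

1286 units


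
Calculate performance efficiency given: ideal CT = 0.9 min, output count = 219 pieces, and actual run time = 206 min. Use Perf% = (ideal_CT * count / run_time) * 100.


Formula: Performance = (Ideal CT * Total Count) / Run Time * 100
Ideal output time = 0.9 * 219 = 197.1 min
Performance = 197.1 / 206 * 100 = 95.7%

95.7%


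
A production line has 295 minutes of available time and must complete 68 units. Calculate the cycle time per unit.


Formula: CT = Available Time / Number of Units
CT = 295 min / 68 units
CT = 4.34 min/unit

4.34 min/unit


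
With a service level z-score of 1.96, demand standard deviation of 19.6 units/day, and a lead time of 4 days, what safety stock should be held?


Formula: SS = z * sigma_d * sqrt(LT)
sqrt(LT) = sqrt(4) = 2.0
SS = 1.96 * 19.6 * 2.0
SS = 76.8 units

76.8 units


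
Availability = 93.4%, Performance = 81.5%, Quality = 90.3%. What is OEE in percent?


Formula: OEE = Availability * Performance * Quality / 10000
A * P = 93.4% * 81.5% / 100 = 76.12%
OEE = 76.12% * 90.3% / 100 = 68.7%

68.7%
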